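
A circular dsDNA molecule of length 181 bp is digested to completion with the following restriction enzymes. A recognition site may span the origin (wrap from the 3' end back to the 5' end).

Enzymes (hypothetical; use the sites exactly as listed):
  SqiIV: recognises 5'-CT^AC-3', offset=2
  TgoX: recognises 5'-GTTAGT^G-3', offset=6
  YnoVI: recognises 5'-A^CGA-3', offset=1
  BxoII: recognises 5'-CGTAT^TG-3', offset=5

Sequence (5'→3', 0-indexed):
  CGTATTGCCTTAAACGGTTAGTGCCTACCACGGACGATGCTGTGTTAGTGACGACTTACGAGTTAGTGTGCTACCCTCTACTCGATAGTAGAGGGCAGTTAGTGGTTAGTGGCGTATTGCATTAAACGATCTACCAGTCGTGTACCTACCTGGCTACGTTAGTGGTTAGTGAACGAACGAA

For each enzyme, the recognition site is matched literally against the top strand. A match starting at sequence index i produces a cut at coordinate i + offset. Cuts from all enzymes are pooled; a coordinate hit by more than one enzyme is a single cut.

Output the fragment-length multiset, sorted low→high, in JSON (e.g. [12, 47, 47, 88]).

Site scan:
  SqiIV (CTAC, off=2): starts [24, 70, 77, 130, 145, 153] → cuts [26, 72, 79, 132, 147, 155]
  TgoX (GTTAGTG, off=6): starts [16, 43, 61, 97, 104, 157, 164] → cuts [22, 49, 67, 103, 110, 163, 170]
  YnoVI (ACGA, off=1): starts [33, 50, 57, 125, 172, 176] → cuts [34, 51, 58, 126, 173, 177]
  BxoII (CGTATTG, off=5): starts [0, 112] → cuts [5, 117]

Pooled cuts: [5, 22, 26, 34, 49, 51, 58, 67, 72, 79, 103, 110, 117, 126, 132, 147, 155, 163, 170, 173, 177]

Fragment lengths:
  5→22: 17 bp
  22→26: 4 bp
  26→34: 8 bp
  34→49: 15 bp
  49→51: 2 bp
  51→58: 7 bp
  58→67: 9 bp
  67→72: 5 bp
  72→79: 7 bp
  79→103: 24 bp
  103→110: 7 bp
  110→117: 7 bp
  117→126: 9 bp
  126→132: 6 bp
  132→147: 15 bp
  147→155: 8 bp
  155→163: 8 bp
  163→170: 7 bp
  170→173: 3 bp
  173→177: 4 bp
  177→5 (wrap): 181-177+5 = 9 bp

[2,3,4,4,5,6,7,7,7,7,7,8,8,8,9,9,9,15,15,17,24]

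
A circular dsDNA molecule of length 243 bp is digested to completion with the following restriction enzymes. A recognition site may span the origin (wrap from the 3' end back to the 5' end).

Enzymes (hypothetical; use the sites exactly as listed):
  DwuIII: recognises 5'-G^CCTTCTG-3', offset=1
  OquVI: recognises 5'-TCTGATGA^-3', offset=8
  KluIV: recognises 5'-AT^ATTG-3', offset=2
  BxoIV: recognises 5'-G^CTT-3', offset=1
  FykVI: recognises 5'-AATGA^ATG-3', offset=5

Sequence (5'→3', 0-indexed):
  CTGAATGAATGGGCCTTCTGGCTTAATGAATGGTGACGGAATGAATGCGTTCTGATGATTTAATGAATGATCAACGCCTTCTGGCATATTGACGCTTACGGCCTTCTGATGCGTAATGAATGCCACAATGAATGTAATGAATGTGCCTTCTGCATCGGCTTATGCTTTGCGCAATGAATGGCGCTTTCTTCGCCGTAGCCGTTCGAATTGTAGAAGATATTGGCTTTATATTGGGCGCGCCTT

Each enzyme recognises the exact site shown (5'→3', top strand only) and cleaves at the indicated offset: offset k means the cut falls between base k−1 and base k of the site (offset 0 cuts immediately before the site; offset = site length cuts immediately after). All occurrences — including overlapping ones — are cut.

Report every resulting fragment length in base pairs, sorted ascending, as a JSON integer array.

[5,5,5,6,6,6,7,7,8,8,8,9,10,10,11,12,12,13,13,14,15,18,35]

Scan for sites:
  DwuIII GCCTTCTG/1: at [12, 75, 100, 144, 238] ⇒ [13, 76, 101, 145, 239]
  OquVI TCTGATGA/8: at [50] ⇒ [58]
  KluIV ATATTG/2: at [85, 216, 227] ⇒ [87, 218, 229]
  BxoIV GCTT/1: at [20, 93, 157, 163, 182, 222] ⇒ [21, 94, 158, 164, 183, 223]
  FykVI AATGAATG/5: at [3, 24, 39, 61, 114, 126, 135, 172] ⇒ [8, 29, 44, 66, 119, 131, 140, 177]

Pooled cuts: [8, 13, 21, 29, 44, 58, 66, 76, 87, 94, 101, 119, 131, 140, 145, 158, 164, 177, 183, 218, 223, 229, 239]

Fragments:
  8→13: 5 bp
  13→21: 8 bp
  21→29: 8 bp
  29→44: 15 bp
  44→58: 14 bp
  58→66: 8 bp
  66→76: 10 bp
  76→87: 11 bp
  87→94: 7 bp
  94→101: 7 bp
  101→119: 18 bp
  119→131: 12 bp
  131→140: 9 bp
  140→145: 5 bp
  145→158: 13 bp
  158→164: 6 bp
  164→177: 13 bp
  177→183: 6 bp
  183→218: 35 bp
  218→223: 5 bp
  223→229: 6 bp
  229→239: 10 bp
  239→8 (wrap): 243-239+8 = 12 bp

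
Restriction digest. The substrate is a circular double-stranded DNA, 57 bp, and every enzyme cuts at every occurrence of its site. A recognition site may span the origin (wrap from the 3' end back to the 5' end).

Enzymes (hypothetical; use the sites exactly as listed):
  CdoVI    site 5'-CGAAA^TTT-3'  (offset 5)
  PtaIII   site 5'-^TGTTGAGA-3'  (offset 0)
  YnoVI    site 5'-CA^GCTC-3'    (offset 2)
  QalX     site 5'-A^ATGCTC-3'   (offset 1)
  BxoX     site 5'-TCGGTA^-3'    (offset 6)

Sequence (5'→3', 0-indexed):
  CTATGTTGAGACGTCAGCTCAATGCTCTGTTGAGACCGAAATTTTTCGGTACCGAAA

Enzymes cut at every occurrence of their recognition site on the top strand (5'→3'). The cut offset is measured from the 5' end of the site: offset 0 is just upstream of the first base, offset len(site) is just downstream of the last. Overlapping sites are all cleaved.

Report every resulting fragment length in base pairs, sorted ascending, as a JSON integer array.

[5,6,9,10,13,14]

Per-enzyme occurrences:
  CdoVI CGAAATTT/5: at [36] ⇒ [41]
  PtaIII TGTTGAGA/0: at [3, 27] ⇒ [3, 27]
  YnoVI CAGCTC/2: at [14] ⇒ [16]
  QalX AATGCTC/1: at [20] ⇒ [21]
  BxoX TCGGTA/6: at [45] ⇒ [51]

Pooled cuts: [3, 16, 21, 27, 41, 51]

Fragment lengths:
  3→16: 13 bp
  16→21: 5 bp
  21→27: 6 bp
  27→41: 14 bp
  41→51: 10 bp
  51→3 (wrap): 57-51+3 = 9 bp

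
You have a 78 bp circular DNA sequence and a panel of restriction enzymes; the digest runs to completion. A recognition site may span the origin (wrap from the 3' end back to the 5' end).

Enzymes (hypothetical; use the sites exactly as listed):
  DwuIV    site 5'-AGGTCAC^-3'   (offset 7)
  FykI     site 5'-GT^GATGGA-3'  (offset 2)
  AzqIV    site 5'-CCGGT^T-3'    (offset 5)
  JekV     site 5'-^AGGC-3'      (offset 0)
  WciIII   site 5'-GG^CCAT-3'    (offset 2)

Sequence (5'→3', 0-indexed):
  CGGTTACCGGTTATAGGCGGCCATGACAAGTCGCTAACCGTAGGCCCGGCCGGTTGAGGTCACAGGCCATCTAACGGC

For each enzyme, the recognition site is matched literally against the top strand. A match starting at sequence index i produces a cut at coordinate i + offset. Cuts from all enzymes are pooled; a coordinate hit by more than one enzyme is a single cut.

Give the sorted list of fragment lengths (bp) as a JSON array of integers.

Per-enzyme occurrences:
  DwuIV AGGTCAC/7: at [56] ⇒ [63]
  FykI (GTGATGGA, off=2): no sites
  AzqIV CCGGTT/5: at [6, 49, 77] ⇒ [4, 11, 54]
  JekV AGGC/0: at [14, 41, 63] ⇒ [14, 41, 63]
  WciIII GGCCAT/2: at [18, 64] ⇒ [20, 66]

Pooled cuts: [4, 11, 14, 20, 41, 54, 63, 66]

Fragments:
  4→11: 7 bp
  11→14: 3 bp
  14→20: 6 bp
  20→41: 21 bp
  41→54: 13 bp
  54→63: 9 bp
  63→66: 3 bp
  66→4 (wrap): 78-66+4 = 16 bp

[3,3,6,7,9,13,16,21]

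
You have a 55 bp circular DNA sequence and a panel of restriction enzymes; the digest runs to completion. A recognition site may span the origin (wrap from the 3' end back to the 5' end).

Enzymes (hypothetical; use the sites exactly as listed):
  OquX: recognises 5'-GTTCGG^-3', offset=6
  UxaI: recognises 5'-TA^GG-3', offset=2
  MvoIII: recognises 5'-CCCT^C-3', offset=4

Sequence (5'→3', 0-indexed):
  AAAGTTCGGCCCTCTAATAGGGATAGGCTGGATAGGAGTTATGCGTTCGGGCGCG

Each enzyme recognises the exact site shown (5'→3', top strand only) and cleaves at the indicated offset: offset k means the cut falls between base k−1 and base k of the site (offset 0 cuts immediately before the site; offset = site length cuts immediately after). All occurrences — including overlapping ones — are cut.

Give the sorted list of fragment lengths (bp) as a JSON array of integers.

Site scan:
  OquX (GTTCGG, off=6): starts [3, 44] → cuts [9, 50]
  UxaI (TAGG, off=2): starts [17, 23, 32] → cuts [19, 25, 34]
  MvoIII (CCCTC, off=4): starts [9] → cuts [13]

All cut coordinates (distinct, sorted): [9, 13, 19, 25, 34, 50]

Fragment lengths:
  9→13: 4 bp
  13→19: 6 bp
  19→25: 6 bp
  25→34: 9 bp
  34→50: 16 bp
  50→9 (wrap): 55-50+9 = 14 bp

[4,6,6,9,14,16]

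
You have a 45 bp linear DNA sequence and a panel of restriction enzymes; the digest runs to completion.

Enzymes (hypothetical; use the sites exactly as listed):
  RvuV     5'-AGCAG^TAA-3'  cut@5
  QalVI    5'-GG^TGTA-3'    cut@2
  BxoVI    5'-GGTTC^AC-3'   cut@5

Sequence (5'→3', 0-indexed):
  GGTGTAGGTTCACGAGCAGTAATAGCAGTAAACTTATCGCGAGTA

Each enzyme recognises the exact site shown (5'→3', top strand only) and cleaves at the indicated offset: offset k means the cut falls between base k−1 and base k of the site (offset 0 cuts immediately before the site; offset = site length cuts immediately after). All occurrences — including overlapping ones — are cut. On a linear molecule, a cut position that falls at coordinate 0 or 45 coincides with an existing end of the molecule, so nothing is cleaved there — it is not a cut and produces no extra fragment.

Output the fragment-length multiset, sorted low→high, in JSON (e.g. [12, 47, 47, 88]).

Per-enzyme occurrences:
  RvuV (AGCAGTAA, off=5): starts [14, 23] → cuts [19, 28]
  QalVI (GGTGTA, off=2): starts [0] → cuts [2]
  BxoVI (GGTTCAC, off=5): starts [6] → cuts [11]

All cut coordinates (distinct, sorted): [2, 11, 19, 28]

Fragment lengths:
  [0,2): 2 bp
  [2,11): 9 bp
  [11,19): 8 bp
  [19,28): 9 bp
  [28,45): 17 bp

[2,8,9,9,17]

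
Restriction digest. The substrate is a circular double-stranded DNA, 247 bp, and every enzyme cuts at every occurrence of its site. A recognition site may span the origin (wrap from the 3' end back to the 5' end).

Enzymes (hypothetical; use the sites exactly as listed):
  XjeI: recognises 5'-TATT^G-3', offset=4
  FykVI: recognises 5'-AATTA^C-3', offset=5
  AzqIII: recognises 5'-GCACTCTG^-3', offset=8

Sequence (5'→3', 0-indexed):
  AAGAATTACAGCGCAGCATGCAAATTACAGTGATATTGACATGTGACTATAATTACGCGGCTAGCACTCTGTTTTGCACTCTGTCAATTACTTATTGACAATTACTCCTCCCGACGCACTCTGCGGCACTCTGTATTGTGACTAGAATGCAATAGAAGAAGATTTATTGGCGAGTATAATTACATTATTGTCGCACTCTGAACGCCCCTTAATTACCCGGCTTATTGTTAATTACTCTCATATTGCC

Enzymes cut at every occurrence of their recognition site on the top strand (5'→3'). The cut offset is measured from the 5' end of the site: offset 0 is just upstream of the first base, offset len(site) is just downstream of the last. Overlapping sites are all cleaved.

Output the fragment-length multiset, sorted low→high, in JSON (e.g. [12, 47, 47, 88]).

[4,6,7,7,8,8,10,10,10,11,11,11,12,14,15,16,18,19,19,31]

Site scan:
  XjeI (TATTG, off=4): starts [33, 92, 133, 164, 185, 222, 240] → cuts [37, 96, 137, 168, 189, 226, 244]
  FykVI (AATTAC, off=5): starts [3, 22, 50, 85, 99, 177, 210, 229] → cuts [8, 27, 55, 90, 104, 182, 215, 234]
  AzqIII (GCACTCTG, off=8): starts [63, 75, 115, 125, 192] → cuts [71, 83, 123, 133, 200]

All cut coordinates (distinct, sorted): [8, 27, 37, 55, 71, 83, 90, 96, 104, 123, 133, 137, 168, 182, 189, 200, 215, 226, 234, 244]

Fragments:
  8→27: 19 bp
  27→37: 10 bp
  37→55: 18 bp
  55→71: 16 bp
  71→83: 12 bp
  83→90: 7 bp
  90→96: 6 bp
  96→104: 8 bp
  104→123: 19 bp
  123→133: 10 bp
  133→137: 4 bp
  137→168: 31 bp
  168→182: 14 bp
  182→189: 7 bp
  189→200: 11 bp
  200→215: 15 bp
  215→226: 11 bp
  226→234: 8 bp
  234→244: 10 bp
  244→8 (wrap): 247-244+8 = 11 bp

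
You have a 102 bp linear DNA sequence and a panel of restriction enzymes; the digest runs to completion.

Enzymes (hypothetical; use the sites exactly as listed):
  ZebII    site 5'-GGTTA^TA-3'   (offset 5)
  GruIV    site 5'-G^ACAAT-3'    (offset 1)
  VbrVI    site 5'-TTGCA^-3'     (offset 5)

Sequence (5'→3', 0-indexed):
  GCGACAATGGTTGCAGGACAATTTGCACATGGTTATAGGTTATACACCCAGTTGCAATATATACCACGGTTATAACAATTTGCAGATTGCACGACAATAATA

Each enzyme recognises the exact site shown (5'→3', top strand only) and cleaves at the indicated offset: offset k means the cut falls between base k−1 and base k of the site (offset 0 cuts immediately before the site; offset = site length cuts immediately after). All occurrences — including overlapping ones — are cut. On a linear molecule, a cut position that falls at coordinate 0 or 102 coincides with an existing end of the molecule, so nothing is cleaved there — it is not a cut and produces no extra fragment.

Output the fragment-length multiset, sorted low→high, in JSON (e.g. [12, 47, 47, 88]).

[2,2,3,7,7,8,9,10,12,12,14,16]

Scan for sites:
  ZebII (GGTTATA, off=5): starts [30, 37, 67] → cuts [35, 42, 72]
  GruIV (GACAAT, off=1): starts [2, 16, 92] → cuts [3, 17, 93]
  VbrVI (TTGCA, off=5): starts [10, 22, 51, 79, 86] → cuts [15, 27, 56, 84, 91]

Pooled cuts: [3, 15, 17, 27, 35, 42, 56, 72, 84, 91, 93]

Fragments:
  [0,3): 3 bp
  [3,15): 12 bp
  [15,17): 2 bp
  [17,27): 10 bp
  [27,35): 8 bp
  [35,42): 7 bp
  [42,56): 14 bp
  [56,72): 16 bp
  [72,84): 12 bp
  [84,91): 7 bp
  [91,93): 2 bp
  [93,102): 9 bp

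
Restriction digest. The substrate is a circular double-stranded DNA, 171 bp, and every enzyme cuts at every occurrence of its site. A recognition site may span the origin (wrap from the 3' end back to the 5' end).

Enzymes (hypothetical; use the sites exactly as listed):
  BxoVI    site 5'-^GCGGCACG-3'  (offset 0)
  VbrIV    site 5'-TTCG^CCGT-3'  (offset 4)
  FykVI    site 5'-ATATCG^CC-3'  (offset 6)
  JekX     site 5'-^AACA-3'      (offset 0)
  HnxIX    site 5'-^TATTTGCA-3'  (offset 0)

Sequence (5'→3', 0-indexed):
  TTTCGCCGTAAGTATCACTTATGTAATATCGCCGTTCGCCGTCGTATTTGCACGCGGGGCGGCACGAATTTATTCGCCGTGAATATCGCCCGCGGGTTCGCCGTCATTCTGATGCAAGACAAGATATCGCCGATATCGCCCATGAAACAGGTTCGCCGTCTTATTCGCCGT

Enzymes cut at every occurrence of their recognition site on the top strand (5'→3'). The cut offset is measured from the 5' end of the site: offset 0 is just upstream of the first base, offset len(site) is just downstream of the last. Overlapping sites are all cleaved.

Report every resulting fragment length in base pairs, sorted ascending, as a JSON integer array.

Site scan:
  BxoVI GCGGCACG/0: at [58] ⇒ [58]
  VbrIV TTCGCCGT/4: at [1, 34, 72, 96, 151, 163] ⇒ [5, 38, 76, 100, 155, 167]
  FykVI ATATCGCC/6: at [25, 82, 123, 132] ⇒ [31, 88, 129, 138]
  JekX AACA/0: at [145] ⇒ [145]
  HnxIX TATTTGCA/0: at [44] ⇒ [44]

Pooled cuts: [5, 31, 38, 44, 58, 76, 88, 100, 129, 138, 145, 155, 167]

Fragments:
  5→31: 26 bp
  31→38: 7 bp
  38→44: 6 bp
  44→58: 14 bp
  58→76: 18 bp
  76→88: 12 bp
  88→100: 12 bp
  100→129: 29 bp
  129→138: 9 bp
  138→145: 7 bp
  145→155: 10 bp
  155→167: 12 bp
  167→5 (wrap): 171-167+5 = 9 bp

[6,7,7,9,9,10,12,12,12,14,18,26,29]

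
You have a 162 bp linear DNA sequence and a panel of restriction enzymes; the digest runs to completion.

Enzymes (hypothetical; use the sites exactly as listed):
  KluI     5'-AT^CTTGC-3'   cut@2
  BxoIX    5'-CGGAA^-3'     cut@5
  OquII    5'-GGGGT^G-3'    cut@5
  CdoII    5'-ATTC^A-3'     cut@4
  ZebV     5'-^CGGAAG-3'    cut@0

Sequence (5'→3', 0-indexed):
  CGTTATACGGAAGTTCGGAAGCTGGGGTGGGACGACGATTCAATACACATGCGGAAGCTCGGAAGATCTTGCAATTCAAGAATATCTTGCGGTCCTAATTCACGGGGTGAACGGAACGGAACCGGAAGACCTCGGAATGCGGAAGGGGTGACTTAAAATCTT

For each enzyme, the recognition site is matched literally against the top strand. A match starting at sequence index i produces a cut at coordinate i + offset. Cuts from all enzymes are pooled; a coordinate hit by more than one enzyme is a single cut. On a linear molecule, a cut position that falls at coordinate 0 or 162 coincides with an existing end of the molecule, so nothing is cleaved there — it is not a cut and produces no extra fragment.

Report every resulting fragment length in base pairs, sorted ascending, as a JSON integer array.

Per-enzyme occurrences:
  KluI ATCTTGC/2: at [65, 83] ⇒ [67, 85]
  BxoIX CGGAA/5: at [7, 15, 51, 59, 111, 116, 122, 132, 139] ⇒ [12, 20, 56, 64, 116, 121, 127, 137, 144]
  OquII GGGGTG/5: at [23, 103, 144] ⇒ [28, 108, 149]
  CdoII ATTCA/4: at [37, 73, 97] ⇒ [41, 77, 101]
  ZebV CGGAAG/0: at [7, 15, 51, 59, 122, 139] ⇒ [7, 15, 51, 59, 122, 139]

All cut coordinates (distinct, sorted): [7, 12, 15, 20, 28, 41, 51, 56, 59, 64, 67, 77, 85, 101, 108, 116, 121, 122, 127, 137, 139, 144, 149]

Fragments:
  [0,7): 7 bp
  [7,12): 5 bp
  [12,15): 3 bp
  [15,20): 5 bp
  [20,28): 8 bp
  [28,41): 13 bp
  [41,51): 10 bp
  [51,56): 5 bp
  [56,59): 3 bp
  [59,64): 5 bp
  [64,67): 3 bp
  [67,77): 10 bp
  [77,85): 8 bp
  [85,101): 16 bp
  [101,108): 7 bp
  [108,116): 8 bp
  [116,121): 5 bp
  [121,122): 1 bp
  [122,127): 5 bp
  [127,137): 10 bp
  [137,139): 2 bp
  [139,144): 5 bp
  [144,149): 5 bp
  [149,162): 13 bp

[1,2,3,3,3,5,5,5,5,5,5,5,5,7,7,8,8,8,10,10,10,13,13,16]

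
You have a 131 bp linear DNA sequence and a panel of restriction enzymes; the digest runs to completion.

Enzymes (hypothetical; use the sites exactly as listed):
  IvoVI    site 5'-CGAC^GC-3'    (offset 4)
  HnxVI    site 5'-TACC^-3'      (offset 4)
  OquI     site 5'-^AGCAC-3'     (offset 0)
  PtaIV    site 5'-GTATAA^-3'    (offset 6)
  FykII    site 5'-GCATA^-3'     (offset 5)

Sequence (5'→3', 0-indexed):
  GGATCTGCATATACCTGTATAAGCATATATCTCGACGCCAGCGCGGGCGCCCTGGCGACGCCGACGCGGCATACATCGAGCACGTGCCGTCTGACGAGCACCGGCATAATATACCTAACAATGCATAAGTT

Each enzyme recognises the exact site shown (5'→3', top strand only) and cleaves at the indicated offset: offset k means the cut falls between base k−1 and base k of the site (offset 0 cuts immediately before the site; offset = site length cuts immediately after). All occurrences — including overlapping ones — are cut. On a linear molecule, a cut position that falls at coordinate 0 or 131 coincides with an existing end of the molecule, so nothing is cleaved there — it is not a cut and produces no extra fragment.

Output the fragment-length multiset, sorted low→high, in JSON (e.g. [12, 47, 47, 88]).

[4,4,5,5,6,7,7,8,9,11,12,12,18,23]

Per-enzyme occurrences:
  IvoVI (CGACGC, off=4): starts [32, 55, 61] → cuts [36, 59, 65]
  HnxVI (TACC, off=4): starts [11, 111] → cuts [15, 115]
  OquI (AGCAC, off=0): starts [78, 96] → cuts [78, 96]
  PtaIV (GTATAA, off=6): starts [16] → cuts [22]
  FykII (GCATA, off=5): starts [6, 22, 68, 103, 122] → cuts [11, 27, 73, 108, 127]

Pooled cuts: [11, 15, 22, 27, 36, 59, 65, 73, 78, 96, 108, 115, 127]

Fragment lengths:
  [0,11): 11 bp
  [11,15): 4 bp
  [15,22): 7 bp
  [22,27): 5 bp
  [27,36): 9 bp
  [36,59): 23 bp
  [59,65): 6 bp
  [65,73): 8 bp
  [73,78): 5 bp
  [78,96): 18 bp
  [96,108): 12 bp
  [108,115): 7 bp
  [115,127): 12 bp
  [127,131): 4 bp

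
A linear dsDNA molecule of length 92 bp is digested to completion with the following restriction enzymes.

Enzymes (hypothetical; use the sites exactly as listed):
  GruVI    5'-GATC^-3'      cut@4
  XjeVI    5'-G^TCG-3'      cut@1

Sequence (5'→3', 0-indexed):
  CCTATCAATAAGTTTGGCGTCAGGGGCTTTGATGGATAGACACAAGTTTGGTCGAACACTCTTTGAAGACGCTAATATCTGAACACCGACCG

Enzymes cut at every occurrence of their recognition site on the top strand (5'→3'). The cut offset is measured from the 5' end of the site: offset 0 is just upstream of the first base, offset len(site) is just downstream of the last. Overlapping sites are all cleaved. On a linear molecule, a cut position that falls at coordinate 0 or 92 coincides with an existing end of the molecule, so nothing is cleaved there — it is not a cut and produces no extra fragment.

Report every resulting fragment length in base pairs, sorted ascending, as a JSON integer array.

[41,51]

Site scan:
  GruVI (GATC, off=4): no sites
  XjeVI GTCG/1: at [50] ⇒ [51]

Pooled cuts: [51]

Fragment lengths:
  [0,51): 51 bp
  [51,92): 41 bp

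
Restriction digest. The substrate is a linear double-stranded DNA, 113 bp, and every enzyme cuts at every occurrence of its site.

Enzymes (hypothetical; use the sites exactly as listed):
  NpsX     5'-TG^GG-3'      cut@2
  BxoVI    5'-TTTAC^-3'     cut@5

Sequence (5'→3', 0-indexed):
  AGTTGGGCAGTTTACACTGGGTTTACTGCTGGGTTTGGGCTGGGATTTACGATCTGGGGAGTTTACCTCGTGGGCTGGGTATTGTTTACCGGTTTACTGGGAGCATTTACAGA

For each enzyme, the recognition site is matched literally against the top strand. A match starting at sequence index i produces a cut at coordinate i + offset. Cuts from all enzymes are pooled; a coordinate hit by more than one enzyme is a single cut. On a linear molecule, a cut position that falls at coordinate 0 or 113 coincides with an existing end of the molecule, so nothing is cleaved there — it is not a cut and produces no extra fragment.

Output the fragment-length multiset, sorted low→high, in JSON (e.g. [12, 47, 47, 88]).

[2,3,4,5,5,5,5,6,6,6,7,8,8,10,10,11,12]

Site scan:
  NpsX (TGGG, off=2): starts [3, 17, 29, 35, 40, 54, 70, 75, 97] → cuts [5, 19, 31, 37, 42, 56, 72, 77, 99]
  BxoVI (TTTAC, off=5): starts [10, 21, 45, 61, 84, 92, 105] → cuts [15, 26, 50, 66, 89, 97, 110]

Pooled cuts: [5, 15, 19, 26, 31, 37, 42, 50, 56, 66, 72, 77, 89, 97, 99, 110]

Fragments:
  [0,5): 5 bp
  [5,15): 10 bp
  [15,19): 4 bp
  [19,26): 7 bp
  [26,31): 5 bp
  [31,37): 6 bp
  [37,42): 5 bp
  [42,50): 8 bp
  [50,56): 6 bp
  [56,66): 10 bp
  [66,72): 6 bp
  [72,77): 5 bp
  [77,89): 12 bp
  [89,97): 8 bp
  [97,99): 2 bp
  [99,110): 11 bp
  [110,113): 3 bp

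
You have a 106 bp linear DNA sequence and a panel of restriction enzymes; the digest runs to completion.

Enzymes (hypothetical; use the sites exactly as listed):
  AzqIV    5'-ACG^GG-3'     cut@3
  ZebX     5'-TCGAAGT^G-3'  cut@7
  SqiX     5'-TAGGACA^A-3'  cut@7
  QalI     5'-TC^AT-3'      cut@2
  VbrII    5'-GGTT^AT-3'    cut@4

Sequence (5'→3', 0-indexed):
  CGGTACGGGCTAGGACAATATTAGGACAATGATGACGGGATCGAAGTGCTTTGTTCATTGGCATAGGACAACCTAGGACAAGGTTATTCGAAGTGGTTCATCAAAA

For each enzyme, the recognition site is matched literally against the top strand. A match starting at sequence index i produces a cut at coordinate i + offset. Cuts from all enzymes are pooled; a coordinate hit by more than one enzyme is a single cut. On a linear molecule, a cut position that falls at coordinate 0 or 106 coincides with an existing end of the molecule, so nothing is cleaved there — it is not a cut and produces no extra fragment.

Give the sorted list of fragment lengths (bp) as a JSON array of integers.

Scan for sites:
  AzqIV (ACGGG, off=3): starts [4, 34] → cuts [7, 37]
  ZebX (TCGAAGTG, off=7): starts [40, 87] → cuts [47, 94]
  SqiX (TAGGACAA, off=7): starts [10, 21, 63, 73] → cuts [17, 28, 70, 80]
  QalI (TCAT, off=2): starts [54, 97] → cuts [56, 99]
  VbrII (GGTTAT, off=4): starts [81] → cuts [85]

All cut coordinates (distinct, sorted): [7, 17, 28, 37, 47, 56, 70, 80, 85, 94, 99]

Fragments:
  [0,7): 7 bp
  [7,17): 10 bp
  [17,28): 11 bp
  [28,37): 9 bp
  [37,47): 10 bp
  [47,56): 9 bp
  [56,70): 14 bp
  [70,80): 10 bp
  [80,85): 5 bp
  [85,94): 9 bp
  [94,99): 5 bp
  [99,106): 7 bp

[5,5,7,7,9,9,9,10,10,10,11,14]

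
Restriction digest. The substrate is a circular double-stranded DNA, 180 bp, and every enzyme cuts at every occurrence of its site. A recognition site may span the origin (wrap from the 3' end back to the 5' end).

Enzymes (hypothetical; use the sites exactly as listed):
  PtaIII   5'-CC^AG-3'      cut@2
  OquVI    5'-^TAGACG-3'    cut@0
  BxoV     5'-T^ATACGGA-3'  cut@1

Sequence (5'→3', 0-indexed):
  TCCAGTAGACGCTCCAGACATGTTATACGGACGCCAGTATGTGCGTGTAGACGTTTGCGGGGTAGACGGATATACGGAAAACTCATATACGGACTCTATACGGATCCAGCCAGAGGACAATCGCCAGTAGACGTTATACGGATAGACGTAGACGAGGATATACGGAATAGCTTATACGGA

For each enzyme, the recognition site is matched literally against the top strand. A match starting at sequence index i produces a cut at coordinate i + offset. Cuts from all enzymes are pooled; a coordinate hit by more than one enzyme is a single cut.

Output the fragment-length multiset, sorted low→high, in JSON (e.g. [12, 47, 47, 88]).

[2,2,4,6,7,8,9,9,10,10,10,11,11,11,12,14,14,15,15]

Site scan:
  PtaIII (CCAG, off=2): starts [1, 13, 33, 105, 109, 123] → cuts [3, 15, 35, 107, 111, 125]
  OquVI (TAGACG, off=0): starts [5, 47, 62, 127, 142, 148] → cuts [5, 47, 62, 127, 142, 148]
  BxoV (TATACGGA, off=1): starts [23, 70, 85, 96, 134, 158, 172] → cuts [24, 71, 86, 97, 135, 159, 173]

Pooled cuts: [3, 5, 15, 24, 35, 47, 62, 71, 86, 97, 107, 111, 125, 127, 135, 142, 148, 159, 173]

Fragment lengths:
  3→5: 2 bp
  5→15: 10 bp
  15→24: 9 bp
  24→35: 11 bp
  35→47: 12 bp
  47→62: 15 bp
  62→71: 9 bp
  71→86: 15 bp
  86→97: 11 bp
  97→107: 10 bp
  107→111: 4 bp
  111→125: 14 bp
  125→127: 2 bp
  127→135: 8 bp
  135→142: 7 bp
  142→148: 6 bp
  148→159: 11 bp
  159→173: 14 bp
  173→3 (wrap): 180-173+3 = 10 bp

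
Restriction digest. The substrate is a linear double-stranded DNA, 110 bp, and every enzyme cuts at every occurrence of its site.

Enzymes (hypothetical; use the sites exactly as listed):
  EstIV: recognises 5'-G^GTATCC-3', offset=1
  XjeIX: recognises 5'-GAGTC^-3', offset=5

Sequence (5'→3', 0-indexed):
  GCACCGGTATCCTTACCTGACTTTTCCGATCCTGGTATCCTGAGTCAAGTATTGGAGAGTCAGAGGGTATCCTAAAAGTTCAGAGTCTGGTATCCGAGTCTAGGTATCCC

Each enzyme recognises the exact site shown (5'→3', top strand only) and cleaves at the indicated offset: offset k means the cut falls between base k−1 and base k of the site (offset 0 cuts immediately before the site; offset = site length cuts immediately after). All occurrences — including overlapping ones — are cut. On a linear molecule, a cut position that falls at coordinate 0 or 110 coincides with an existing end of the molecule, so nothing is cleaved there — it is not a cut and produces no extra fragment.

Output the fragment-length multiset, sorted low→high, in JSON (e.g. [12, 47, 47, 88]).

Site scan:
  EstIV GGTATCC/1: at [5, 33, 65, 88, 102] ⇒ [6, 34, 66, 89, 103]
  XjeIX GAGTC/5: at [41, 56, 82, 95] ⇒ [46, 61, 87, 100]

Pooled cuts: [6, 34, 46, 61, 66, 87, 89, 100, 103]

Fragments:
  [0,6): 6 bp
  [6,34): 28 bp
  [34,46): 12 bp
  [46,61): 15 bp
  [61,66): 5 bp
  [66,87): 21 bp
  [87,89): 2 bp
  [89,100): 11 bp
  [100,103): 3 bp
  [103,110): 7 bp

[2,3,5,6,7,11,12,15,21,28]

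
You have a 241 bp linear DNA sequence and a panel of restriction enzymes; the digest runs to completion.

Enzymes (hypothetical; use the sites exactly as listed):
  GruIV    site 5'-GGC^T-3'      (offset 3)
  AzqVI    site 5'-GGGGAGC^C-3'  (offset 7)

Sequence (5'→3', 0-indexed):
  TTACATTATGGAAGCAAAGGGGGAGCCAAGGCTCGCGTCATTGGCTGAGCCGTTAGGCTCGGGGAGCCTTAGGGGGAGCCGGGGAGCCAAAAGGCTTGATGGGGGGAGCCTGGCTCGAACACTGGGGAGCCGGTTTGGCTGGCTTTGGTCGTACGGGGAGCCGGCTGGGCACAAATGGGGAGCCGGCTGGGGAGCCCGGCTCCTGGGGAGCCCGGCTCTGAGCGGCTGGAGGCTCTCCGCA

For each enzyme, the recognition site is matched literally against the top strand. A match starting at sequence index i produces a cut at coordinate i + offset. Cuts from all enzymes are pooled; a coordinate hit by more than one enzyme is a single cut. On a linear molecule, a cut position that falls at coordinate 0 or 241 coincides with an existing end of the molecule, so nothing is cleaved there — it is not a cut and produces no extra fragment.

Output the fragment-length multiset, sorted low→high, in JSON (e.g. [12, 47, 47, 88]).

Scan for sites:
  GruIV GGCT/3: at [29, 42, 55, 92, 111, 136, 140, 162, 184, 197, 213, 223, 230] ⇒ [32, 45, 58, 95, 114, 139, 143, 165, 187, 200, 216, 226, 233]
  AzqVI GGGGAGCC/7: at [19, 60, 72, 80, 102, 123, 154, 176, 188, 204] ⇒ [26, 67, 79, 87, 109, 130, 161, 183, 195, 211]

All cut coordinates (distinct, sorted): [26, 32, 45, 58, 67, 79, 87, 95, 109, 114, 130, 139, 143, 161, 165, 183, 187, 195, 200, 211, 216, 226, 233]

Fragments:
  [0,26): 26 bp
  [26,32): 6 bp
  [32,45): 13 bp
  [45,58): 13 bp
  [58,67): 9 bp
  [67,79): 12 bp
  [79,87): 8 bp
  [87,95): 8 bp
  [95,109): 14 bp
  [109,114): 5 bp
  [114,130): 16 bp
  [130,139): 9 bp
  [139,143): 4 bp
  [143,161): 18 bp
  [161,165): 4 bp
  [165,183): 18 bp
  [183,187): 4 bp
  [187,195): 8 bp
  [195,200): 5 bp
  [200,211): 11 bp
  [211,216): 5 bp
  [216,226): 10 bp
  [226,233): 7 bp
  [233,241): 8 bp

[4,4,4,5,5,5,6,7,8,8,8,8,9,9,10,11,12,13,13,14,16,18,18,26]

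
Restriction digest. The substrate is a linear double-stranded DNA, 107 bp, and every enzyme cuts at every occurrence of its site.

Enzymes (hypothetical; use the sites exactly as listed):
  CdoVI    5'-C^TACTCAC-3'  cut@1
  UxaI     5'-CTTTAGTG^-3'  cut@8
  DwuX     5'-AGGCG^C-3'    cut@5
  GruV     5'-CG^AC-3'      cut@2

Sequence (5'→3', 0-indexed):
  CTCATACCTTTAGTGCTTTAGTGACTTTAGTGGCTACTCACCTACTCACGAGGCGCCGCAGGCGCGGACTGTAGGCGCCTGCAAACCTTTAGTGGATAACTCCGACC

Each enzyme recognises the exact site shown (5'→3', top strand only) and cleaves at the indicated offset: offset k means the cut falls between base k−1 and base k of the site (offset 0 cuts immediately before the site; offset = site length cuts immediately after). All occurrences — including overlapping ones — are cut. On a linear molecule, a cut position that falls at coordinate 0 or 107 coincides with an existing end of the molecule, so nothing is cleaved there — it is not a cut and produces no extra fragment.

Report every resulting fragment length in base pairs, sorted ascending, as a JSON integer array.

[2,3,8,8,9,9,10,13,13,15,17]

Per-enzyme occurrences:
  CdoVI (CTACTCAC, off=1): starts [33, 41] → cuts [34, 42]
  UxaI (CTTTAGTG, off=8): starts [7, 15, 24, 86] → cuts [15, 23, 32, 94]
  DwuX (AGGCGC, off=5): starts [50, 59, 72] → cuts [55, 64, 77]
  GruV (CGAC, off=2): starts [102] → cuts [104]

All cut coordinates (distinct, sorted): [15, 23, 32, 34, 42, 55, 64, 77, 94, 104]

Fragment lengths:
  [0,15): 15 bp
  [15,23): 8 bp
  [23,32): 9 bp
  [32,34): 2 bp
  [34,42): 8 bp
  [42,55): 13 bp
  [55,64): 9 bp
  [64,77): 13 bp
  [77,94): 17 bp
  [94,104): 10 bp
  [104,107): 3 bp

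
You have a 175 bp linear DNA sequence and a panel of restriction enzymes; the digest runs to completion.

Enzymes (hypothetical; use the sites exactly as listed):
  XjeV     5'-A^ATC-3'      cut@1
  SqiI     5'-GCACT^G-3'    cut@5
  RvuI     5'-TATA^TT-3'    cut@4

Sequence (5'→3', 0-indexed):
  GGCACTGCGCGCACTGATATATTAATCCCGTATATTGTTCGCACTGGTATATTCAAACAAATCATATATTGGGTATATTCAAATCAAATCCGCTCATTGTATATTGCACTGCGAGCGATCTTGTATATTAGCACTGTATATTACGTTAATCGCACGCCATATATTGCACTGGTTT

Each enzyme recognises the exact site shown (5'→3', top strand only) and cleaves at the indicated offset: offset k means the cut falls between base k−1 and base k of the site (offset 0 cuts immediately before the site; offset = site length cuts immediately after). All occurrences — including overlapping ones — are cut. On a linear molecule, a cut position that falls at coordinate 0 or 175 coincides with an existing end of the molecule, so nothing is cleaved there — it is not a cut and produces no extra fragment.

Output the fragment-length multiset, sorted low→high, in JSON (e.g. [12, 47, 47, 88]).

[3,5,5,5,5,6,6,6,7,7,8,8,8,9,9,9,10,11,15,16,17]

Per-enzyme occurrences:
  XjeV AATC/1: at [23, 59, 81, 86, 147] ⇒ [24, 60, 82, 87, 148]
  SqiI GCACTG/5: at [1, 10, 40, 105, 130, 165] ⇒ [6, 15, 45, 110, 135, 170]
  RvuI TATATT/4: at [17, 30, 47, 64, 73, 99, 123, 136, 159] ⇒ [21, 34, 51, 68, 77, 103, 127, 140, 163]

All cut coordinates (distinct, sorted): [6, 15, 21, 24, 34, 45, 51, 60, 68, 77, 82, 87, 103, 110, 127, 135, 140, 148, 163, 170]

Fragments:
  [0,6): 6 bp
  [6,15): 9 bp
  [15,21): 6 bp
  [21,24): 3 bp
  [24,34): 10 bp
  [34,45): 11 bp
  [45,51): 6 bp
  [51,60): 9 bp
  [60,68): 8 bp
  [68,77): 9 bp
  [77,82): 5 bp
  [82,87): 5 bp
  [87,103): 16 bp
  [103,110): 7 bp
  [110,127): 17 bp
  [127,135): 8 bp
  [135,140): 5 bp
  [140,148): 8 bp
  [148,163): 15 bp
  [163,170): 7 bp
  [170,175): 5 bp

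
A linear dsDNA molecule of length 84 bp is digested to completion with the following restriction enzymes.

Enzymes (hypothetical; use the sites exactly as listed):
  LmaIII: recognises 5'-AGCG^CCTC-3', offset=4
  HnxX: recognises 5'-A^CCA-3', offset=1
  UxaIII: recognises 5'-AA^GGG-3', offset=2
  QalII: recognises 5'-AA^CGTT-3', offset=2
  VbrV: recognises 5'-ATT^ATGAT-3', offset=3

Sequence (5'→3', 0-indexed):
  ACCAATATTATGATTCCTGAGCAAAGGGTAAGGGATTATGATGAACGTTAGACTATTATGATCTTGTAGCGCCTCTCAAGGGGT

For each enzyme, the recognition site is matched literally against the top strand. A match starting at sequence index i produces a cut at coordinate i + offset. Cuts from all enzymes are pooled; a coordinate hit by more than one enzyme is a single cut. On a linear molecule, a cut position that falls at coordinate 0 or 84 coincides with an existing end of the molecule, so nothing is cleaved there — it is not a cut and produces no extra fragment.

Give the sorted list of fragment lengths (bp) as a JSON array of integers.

[1,5,6,6,8,8,8,12,14,16]

Scan for sites:
  LmaIII (AGCGCCTC, off=4): starts [67] → cuts [71]
  HnxX (ACCA, off=1): starts [0] → cuts [1]
  UxaIII (AAGGG, off=2): starts [23, 29, 77] → cuts [25, 31, 79]
  QalII (AACGTT, off=2): starts [43] → cuts [45]
  VbrV (ATTATGAT, off=3): starts [6, 34, 54] → cuts [9, 37, 57]

Pooled cuts: [1, 9, 25, 31, 37, 45, 57, 71, 79]

Fragment lengths:
  [0,1): 1 bp
  [1,9): 8 bp
  [9,25): 16 bp
  [25,31): 6 bp
  [31,37): 6 bp
  [37,45): 8 bp
  [45,57): 12 bp
  [57,71): 14 bp
  [71,79): 8 bp
  [79,84): 5 bp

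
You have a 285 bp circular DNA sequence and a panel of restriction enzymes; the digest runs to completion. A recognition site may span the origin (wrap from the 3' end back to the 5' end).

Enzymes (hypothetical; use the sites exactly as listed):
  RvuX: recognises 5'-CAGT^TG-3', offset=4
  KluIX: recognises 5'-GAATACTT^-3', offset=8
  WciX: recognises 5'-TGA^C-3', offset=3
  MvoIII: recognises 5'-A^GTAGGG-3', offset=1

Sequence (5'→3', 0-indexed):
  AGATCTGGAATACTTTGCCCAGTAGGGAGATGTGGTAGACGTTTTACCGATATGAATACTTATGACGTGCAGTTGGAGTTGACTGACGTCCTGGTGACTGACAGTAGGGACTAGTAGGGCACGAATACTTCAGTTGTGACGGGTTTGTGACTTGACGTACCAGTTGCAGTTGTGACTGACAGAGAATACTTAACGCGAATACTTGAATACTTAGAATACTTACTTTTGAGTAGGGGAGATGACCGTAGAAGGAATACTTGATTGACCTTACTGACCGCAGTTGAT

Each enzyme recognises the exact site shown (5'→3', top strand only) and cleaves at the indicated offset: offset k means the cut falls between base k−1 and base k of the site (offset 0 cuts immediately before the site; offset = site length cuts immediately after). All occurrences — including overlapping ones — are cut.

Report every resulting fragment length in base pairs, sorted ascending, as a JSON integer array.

Per-enzyme occurrences:
  RvuX (CAGTTG, off=4): starts [69, 130, 160, 166, 277] → cuts [73, 134, 164, 170, 281]
  KluIX (GAATACTT, off=8): starts [7, 53, 122, 183, 196, 204, 213, 251] → cuts [15, 61, 130, 191, 204, 212, 221, 259]
  WciX (TGAC, off=3): starts [62, 79, 83, 94, 98, 136, 147, 152, 172, 176, 239, 262, 271] → cuts [65, 82, 86, 97, 101, 139, 150, 155, 175, 179, 242, 265, 274]
  MvoIII (AGTAGGG, off=1): starts [20, 102, 112, 228] → cuts [21, 103, 113, 229]

Pooled cuts: [15, 21, 61, 65, 73, 82, 86, 97, 101, 103, 113, 130, 134, 139, 150, 155, 164, 170, 175, 179, 191, 204, 212, 221, 229, 242, 259, 265, 274, 281]

Fragment lengths:
  15→21: 6 bp
  21→61: 40 bp
  61→65: 4 bp
  65→73: 8 bp
  73→82: 9 bp
  82→86: 4 bp
  86→97: 11 bp
  97→101: 4 bp
  101→103: 2 bp
  103→113: 10 bp
  113→130: 17 bp
  130→134: 4 bp
  134→139: 5 bp
  139→150: 11 bp
  150→155: 5 bp
  155→164: 9 bp
  164→170: 6 bp
  170→175: 5 bp
  175→179: 4 bp
  179→191: 12 bp
  191→204: 13 bp
  204→212: 8 bp
  212→221: 9 bp
  221→229: 8 bp
  229→242: 13 bp
  242→259: 17 bp
  259→265: 6 bp
  265→274: 9 bp
  274→281: 7 bp
  281→15 (wrap): 285-281+15 = 19 bp

[2,4,4,4,4,4,5,5,5,6,6,6,7,8,8,8,9,9,9,9,10,11,11,12,13,13,17,17,19,40]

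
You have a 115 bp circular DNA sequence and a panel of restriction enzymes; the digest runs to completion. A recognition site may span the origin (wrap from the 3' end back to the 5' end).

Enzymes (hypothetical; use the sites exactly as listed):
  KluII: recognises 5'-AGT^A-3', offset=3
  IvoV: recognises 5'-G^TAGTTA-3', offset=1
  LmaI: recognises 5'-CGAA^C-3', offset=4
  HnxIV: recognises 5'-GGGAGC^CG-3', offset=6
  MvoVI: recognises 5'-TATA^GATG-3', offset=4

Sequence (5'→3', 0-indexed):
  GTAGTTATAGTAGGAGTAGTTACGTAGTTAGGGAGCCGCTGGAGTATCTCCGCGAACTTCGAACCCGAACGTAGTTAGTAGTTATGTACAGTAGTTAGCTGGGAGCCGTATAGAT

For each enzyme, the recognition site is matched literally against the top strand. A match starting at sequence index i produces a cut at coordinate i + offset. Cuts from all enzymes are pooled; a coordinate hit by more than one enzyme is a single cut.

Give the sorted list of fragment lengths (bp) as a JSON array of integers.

[1,1,1,2,4,5,6,6,7,7,7,9,10,11,12,12,14]

Scan for sites:
  KluII AGTA/3: at [8, 14, 42, 76, 89] ⇒ [11, 17, 45, 79, 92]
  IvoV GTAGTTA/1: at [0, 15, 23, 70, 77, 90] ⇒ [1, 16, 24, 71, 78, 91]
  LmaI CGAAC/4: at [52, 59, 65] ⇒ [56, 63, 69]
  HnxIV GGGAGCCG/6: at [30, 100] ⇒ [36, 106]
  MvoVI TATAGATG/4: at [108] ⇒ [112]

All cut coordinates (distinct, sorted): [1, 11, 16, 17, 24, 36, 45, 56, 63, 69, 71, 78, 79, 91, 92, 106, 112]

Fragments:
  1→11: 10 bp
  11→16: 5 bp
  16→17: 1 bp
  17→24: 7 bp
  24→36: 12 bp
  36→45: 9 bp
  45→56: 11 bp
  56→63: 7 bp
  63→69: 6 bp
  69→71: 2 bp
  71→78: 7 bp
  78→79: 1 bp
  79→91: 12 bp
  91→92: 1 bp
  92→106: 14 bp
  106→112: 6 bp
  112→1 (wrap): 115-112+1 = 4 bp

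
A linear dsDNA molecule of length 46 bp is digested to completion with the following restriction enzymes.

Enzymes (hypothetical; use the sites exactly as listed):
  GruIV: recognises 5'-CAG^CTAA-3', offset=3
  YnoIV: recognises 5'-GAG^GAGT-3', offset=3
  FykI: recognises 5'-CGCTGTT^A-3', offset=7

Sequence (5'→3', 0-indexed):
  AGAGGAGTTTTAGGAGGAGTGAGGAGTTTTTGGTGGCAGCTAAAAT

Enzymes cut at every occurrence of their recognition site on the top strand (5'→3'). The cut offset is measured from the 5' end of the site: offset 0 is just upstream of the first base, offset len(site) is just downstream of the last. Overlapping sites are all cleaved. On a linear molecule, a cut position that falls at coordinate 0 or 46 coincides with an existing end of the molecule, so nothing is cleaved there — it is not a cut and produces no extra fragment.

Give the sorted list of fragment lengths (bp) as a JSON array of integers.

Site scan:
  GruIV (CAGCTAA, off=3): starts [36] → cuts [39]
  YnoIV (GAGGAGT, off=3): starts [1, 13, 20] → cuts [4, 16, 23]
  FykI (CGCTGTTA, off=7): no sites

Pooled cuts: [4, 16, 23, 39]

Fragment lengths:
  [0,4): 4 bp
  [4,16): 12 bp
  [16,23): 7 bp
  [23,39): 16 bp
  [39,46): 7 bp

[4,7,7,12,16]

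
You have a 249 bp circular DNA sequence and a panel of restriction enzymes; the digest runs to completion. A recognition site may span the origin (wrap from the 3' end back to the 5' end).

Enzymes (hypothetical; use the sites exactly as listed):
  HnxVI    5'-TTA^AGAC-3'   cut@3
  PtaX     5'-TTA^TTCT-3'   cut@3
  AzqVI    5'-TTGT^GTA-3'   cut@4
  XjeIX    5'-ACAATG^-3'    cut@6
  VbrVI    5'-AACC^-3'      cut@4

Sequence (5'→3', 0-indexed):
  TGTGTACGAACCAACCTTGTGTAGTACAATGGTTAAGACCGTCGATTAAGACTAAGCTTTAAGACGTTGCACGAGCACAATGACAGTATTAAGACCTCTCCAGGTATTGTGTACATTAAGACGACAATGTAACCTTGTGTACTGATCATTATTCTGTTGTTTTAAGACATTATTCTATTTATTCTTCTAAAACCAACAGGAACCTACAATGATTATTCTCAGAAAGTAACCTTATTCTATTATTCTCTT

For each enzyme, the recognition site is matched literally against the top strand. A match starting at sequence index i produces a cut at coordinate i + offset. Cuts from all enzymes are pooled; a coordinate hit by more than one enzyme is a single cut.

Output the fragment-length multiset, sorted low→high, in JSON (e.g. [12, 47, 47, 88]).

[3,4,4,4,4,4,5,7,8,8,8,9,9,9,10,10,11,11,13,13,13,13,13,16,19,21]

Site scan:
  HnxVI TTAAGAC/3: at [32, 45, 58, 88, 115, 161] ⇒ [35, 48, 61, 91, 118, 164]
  PtaX TTATTCT/3: at [148, 169, 178, 212, 231, 239] ⇒ [151, 172, 181, 215, 234, 242]
  AzqVI TTGTGTA/4: at [16, 106, 134, 248] ⇒ [3, 20, 110, 138]
  XjeIX ACAATG/6: at [25, 76, 123, 205] ⇒ [31, 82, 129, 211]
  VbrVI AACC/4: at [8, 12, 130, 190, 200, 227] ⇒ [12, 16, 134, 194, 204, 231]

All cut coordinates (distinct, sorted): [3, 12, 16, 20, 31, 35, 48, 61, 82, 91, 110, 118, 129, 134, 138, 151, 164, 172, 181, 194, 204, 211, 215, 231, 234, 242]

Fragment lengths:
  3→12: 9 bp
  12→16: 4 bp
  16→20: 4 bp
  20→31: 11 bp
  31→35: 4 bp
  35→48: 13 bp
  48→61: 13 bp
  61→82: 21 bp
  82→91: 9 bp
  91→110: 19 bp
  110→118: 8 bp
  118→129: 11 bp
  129→134: 5 bp
  134→138: 4 bp
  138→151: 13 bp
  151→164: 13 bp
  164→172: 8 bp
  172→181: 9 bp
  181→194: 13 bp
  194→204: 10 bp
  204→211: 7 bp
  211→215: 4 bp
  215→231: 16 bp
  231→234: 3 bp
  234→242: 8 bp
  242→3 (wrap): 249-242+3 = 10 bp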